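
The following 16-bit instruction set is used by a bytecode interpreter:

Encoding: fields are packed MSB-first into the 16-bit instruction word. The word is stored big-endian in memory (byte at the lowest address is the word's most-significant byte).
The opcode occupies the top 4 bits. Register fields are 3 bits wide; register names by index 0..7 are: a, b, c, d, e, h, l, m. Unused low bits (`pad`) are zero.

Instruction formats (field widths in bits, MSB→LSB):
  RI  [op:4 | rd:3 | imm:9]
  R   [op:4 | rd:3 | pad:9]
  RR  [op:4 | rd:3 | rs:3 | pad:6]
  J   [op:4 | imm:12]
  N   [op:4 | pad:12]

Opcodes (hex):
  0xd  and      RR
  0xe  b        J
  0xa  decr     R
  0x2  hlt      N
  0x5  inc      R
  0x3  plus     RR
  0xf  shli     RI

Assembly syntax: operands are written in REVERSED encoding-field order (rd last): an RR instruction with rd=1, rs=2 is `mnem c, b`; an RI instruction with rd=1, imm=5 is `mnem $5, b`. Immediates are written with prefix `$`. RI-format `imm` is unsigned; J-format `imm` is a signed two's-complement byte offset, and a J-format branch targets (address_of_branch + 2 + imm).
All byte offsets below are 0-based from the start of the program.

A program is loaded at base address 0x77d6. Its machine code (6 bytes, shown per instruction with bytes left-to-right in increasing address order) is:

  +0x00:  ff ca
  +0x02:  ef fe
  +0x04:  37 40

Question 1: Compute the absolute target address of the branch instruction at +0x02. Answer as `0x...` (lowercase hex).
+0x02: ef fe ⇒ word 0xeffe (big)
  top 4b → 0xe → b [J]
  imm@[11:0]=0xffe (s12→-2) ⇒ $-2
  target = base 0x77d6 + off 0x02 + 2 + imm -2 = 0x77d8

0x77d8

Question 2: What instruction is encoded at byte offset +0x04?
plus h, d

[04] 37 40 → 0x3740
  opcode bits[15:12]=0x3: plus/RR
  rd@[11:9]=0x3 ⇒ d
  rs@[8:6]=0x5 ⇒ h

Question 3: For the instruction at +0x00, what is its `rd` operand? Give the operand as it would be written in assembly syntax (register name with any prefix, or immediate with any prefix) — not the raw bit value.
m

@+00  big-endian(ff ca) = 0xffca
  top 4b → 0xf → shli [RI]
  rd: (w>>9)&0x7=0x7 → m
  imm: (w>>0)&0x1ff=0x1ca → $458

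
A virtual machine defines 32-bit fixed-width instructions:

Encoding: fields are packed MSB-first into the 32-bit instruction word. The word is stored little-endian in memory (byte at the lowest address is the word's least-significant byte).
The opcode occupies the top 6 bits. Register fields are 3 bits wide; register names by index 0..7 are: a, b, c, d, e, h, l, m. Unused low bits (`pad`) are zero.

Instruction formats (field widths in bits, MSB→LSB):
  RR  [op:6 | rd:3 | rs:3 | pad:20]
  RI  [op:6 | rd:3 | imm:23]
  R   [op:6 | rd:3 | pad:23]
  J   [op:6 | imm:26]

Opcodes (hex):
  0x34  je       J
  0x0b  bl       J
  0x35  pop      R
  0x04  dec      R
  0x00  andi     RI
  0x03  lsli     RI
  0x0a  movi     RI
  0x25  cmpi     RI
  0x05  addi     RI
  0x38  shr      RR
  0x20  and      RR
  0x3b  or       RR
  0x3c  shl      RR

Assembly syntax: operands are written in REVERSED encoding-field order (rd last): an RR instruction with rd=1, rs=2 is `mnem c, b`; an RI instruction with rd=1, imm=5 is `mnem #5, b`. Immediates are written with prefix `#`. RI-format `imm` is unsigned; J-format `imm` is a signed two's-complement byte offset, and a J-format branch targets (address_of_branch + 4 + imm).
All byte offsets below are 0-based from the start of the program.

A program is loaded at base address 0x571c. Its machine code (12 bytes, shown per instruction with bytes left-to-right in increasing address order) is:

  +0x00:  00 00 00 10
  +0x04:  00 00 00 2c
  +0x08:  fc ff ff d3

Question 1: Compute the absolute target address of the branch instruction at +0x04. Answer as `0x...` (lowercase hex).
0x5724

[04] 00 00 00 2c → 0x2c000000
  top 6b → 0xb → bl [J]
  imm@[25:0]=0x0 ⇒ #0
  target = base 0x571c + off 0x04 + 4 + imm 0 = 0x5724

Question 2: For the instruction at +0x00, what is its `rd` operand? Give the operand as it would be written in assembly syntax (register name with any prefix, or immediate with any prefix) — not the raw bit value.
[00] 00 00 00 10 → 0x10000000
  op=0x10000000>>26=0x4 ⇒ dec (R)
  rd@[25:23]=0x0 ⇒ a

a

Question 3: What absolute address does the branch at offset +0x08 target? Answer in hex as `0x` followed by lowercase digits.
[08] fc ff ff d3 → 0xd3fffffc
  opcode bits[31:26]=0x34: je/J
  [25:0] imm=67108860 (s26→-4) = #-4
  target = base 0x571c + off 0x08 + 4 + imm -4 = 0x5724

0x5724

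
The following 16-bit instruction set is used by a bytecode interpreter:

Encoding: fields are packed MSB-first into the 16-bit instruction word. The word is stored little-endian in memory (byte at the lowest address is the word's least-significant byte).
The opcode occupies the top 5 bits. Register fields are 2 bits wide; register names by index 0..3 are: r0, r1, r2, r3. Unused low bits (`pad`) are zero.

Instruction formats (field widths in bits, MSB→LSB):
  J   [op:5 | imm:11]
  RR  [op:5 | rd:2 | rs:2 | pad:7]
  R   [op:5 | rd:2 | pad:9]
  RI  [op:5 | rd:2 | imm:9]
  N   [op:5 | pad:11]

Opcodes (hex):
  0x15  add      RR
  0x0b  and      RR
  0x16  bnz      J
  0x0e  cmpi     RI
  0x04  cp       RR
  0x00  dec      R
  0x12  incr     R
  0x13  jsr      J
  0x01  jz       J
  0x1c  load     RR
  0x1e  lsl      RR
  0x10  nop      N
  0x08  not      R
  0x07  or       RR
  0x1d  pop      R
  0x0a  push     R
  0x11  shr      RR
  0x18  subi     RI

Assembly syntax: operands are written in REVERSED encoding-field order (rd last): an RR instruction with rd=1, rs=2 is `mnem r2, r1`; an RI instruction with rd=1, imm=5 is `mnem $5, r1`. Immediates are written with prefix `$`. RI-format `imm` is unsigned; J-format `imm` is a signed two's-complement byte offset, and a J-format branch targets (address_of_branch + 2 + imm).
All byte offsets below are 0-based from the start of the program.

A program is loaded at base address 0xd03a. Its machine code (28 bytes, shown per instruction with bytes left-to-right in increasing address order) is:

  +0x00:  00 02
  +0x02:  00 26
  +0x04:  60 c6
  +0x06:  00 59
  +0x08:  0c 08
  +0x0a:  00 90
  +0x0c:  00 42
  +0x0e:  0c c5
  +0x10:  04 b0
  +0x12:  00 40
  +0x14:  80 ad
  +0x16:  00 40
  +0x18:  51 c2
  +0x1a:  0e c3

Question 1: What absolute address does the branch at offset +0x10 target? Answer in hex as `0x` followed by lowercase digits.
[10] 04 b0 → 0xb004
  top 5b → 0x16 → bnz [J]
  [10:0] imm=4 = $4
  target = base 0xd03a + off 0x10 + 2 + imm 4 = 0xd050

0xd050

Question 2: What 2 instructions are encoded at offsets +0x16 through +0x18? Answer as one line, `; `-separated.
off 0x16: read 00 40 as little → 0x4000
  opcode bits[15:11]=0x8: not/R
  rd@[10:9]=0x0 ⇒ r0
off 0x18: read 51 c2 as little → 0xc251
  opcode bits[15:11]=0x18: subi/RI
  rd@[10:9]=0x1 ⇒ r1
  imm@[8:0]=0x51 ⇒ $81

not r0; subi $81, r1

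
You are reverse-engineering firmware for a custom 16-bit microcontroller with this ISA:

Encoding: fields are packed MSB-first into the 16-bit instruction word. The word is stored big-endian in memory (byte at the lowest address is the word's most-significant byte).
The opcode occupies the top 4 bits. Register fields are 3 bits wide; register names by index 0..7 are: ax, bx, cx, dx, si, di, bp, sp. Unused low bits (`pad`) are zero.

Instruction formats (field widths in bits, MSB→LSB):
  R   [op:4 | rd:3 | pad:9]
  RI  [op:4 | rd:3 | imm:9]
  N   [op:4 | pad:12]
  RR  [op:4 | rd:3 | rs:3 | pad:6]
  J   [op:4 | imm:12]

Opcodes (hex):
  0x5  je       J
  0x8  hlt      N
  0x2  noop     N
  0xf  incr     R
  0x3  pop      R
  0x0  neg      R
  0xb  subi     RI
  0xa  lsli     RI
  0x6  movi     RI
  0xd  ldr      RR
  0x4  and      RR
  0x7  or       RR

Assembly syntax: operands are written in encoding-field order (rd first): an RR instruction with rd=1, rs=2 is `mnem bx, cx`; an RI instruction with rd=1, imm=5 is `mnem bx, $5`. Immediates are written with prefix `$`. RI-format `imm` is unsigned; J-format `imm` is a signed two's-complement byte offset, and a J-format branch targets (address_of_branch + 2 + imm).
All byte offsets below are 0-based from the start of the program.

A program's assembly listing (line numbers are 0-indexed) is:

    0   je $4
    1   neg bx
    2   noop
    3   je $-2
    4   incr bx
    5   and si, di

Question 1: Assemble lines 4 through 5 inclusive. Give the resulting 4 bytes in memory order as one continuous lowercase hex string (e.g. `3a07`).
4. incr fields op=0xf:4|rd=1:3|pad=0:9 → word f200h → f2 00
5. and fields op=0x4:4|rd=4:3|rs=5:3|pad=0:6 → word 4940h → 49 40

f2004940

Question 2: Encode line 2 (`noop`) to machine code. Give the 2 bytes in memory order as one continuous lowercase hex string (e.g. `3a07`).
L2: noop op=0x2:4|pad=0:12 ⇒ 0x2000 ⇒ big 20 00

2000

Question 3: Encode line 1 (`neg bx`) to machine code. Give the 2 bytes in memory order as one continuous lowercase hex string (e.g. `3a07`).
1. neg fields op=0x0:4|rd=1:3|pad=0:9 → word 0200h → 02 00

0200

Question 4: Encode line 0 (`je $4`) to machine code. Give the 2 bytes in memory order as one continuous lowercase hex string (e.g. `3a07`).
0. je fields op=0x5:4|imm=4:12 → word 5004h → 50 04

5004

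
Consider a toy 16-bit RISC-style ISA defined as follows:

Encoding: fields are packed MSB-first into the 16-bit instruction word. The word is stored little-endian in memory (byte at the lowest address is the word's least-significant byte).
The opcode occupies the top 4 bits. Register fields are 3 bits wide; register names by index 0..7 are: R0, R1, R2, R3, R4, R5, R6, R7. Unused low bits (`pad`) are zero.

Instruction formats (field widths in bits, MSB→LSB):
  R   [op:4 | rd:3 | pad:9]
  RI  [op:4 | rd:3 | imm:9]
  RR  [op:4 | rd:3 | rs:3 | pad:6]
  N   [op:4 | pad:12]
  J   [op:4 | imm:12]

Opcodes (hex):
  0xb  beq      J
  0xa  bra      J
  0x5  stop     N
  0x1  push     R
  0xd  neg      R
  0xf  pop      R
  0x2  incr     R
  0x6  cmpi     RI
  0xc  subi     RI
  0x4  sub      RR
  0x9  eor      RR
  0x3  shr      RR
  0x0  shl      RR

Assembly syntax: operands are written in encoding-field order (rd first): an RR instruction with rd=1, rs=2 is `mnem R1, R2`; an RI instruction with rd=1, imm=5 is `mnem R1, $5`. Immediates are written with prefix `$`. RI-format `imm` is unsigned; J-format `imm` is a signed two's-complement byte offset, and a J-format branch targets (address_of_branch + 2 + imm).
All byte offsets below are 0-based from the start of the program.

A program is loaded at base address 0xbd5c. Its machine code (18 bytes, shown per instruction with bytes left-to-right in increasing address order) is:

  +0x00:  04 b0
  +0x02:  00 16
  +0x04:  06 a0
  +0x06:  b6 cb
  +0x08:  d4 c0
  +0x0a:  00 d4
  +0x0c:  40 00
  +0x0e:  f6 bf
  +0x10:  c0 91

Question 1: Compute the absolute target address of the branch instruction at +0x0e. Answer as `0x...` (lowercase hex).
0xbd62

[0e] f6 bf → 0xbff6
  op=0xbff6>>12=0xb ⇒ beq (J)
  imm: (w>>0)&0xfff=0xff6 (s12→-10) → $-10
  target = base 0xbd5c + off 0x0e + 2 + imm -10 = 0xbd62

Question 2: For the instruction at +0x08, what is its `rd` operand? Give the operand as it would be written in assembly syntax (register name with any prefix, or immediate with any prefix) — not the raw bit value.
R0

@+08  little-endian(d4 c0) = 0xc0d4
  top 4b → 0xc → subi [RI]
  rd: (w>>9)&0x7=0x0 → R0
  imm: (w>>0)&0x1ff=0xd4 → $212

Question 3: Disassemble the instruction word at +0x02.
+0x02: 00 16 ⇒ word 0x1600 (little)
  top 4b → 0x1 → push [R]
  rd: (w>>9)&0x7=0x3 → R3

push R3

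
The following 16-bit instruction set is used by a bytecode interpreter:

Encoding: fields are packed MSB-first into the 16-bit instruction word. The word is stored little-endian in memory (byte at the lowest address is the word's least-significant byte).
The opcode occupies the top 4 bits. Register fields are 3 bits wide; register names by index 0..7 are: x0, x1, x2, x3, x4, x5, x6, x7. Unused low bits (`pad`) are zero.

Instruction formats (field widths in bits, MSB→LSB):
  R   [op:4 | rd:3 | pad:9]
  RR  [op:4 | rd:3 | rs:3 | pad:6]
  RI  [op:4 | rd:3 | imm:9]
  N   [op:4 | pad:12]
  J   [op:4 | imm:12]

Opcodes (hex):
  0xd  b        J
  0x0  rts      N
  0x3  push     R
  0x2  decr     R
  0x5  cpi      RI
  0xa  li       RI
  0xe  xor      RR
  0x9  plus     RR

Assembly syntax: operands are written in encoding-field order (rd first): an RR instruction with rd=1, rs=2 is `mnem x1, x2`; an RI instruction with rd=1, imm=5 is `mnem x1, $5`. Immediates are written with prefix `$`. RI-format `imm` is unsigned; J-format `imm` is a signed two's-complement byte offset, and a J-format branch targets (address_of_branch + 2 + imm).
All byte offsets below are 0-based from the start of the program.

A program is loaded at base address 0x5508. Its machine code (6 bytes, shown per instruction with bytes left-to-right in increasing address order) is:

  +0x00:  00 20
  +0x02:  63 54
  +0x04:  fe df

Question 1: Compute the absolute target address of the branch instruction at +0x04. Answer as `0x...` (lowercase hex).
off 0x04: read fe df as little → 0xdffe
  top 4b → 0xd → b [J]
  imm@[11:0]=0xffe (s12→-2) ⇒ $-2
  target = base 0x5508 + off 0x04 + 2 + imm -2 = 0x550c

0x550c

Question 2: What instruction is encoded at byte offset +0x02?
+0x02: 63 54 ⇒ word 0x5463 (little)
  top 4b → 0x5 → cpi [RI]
  rd@[11:9]=0x2 ⇒ x2
  imm@[8:0]=0x63 ⇒ $99

cpi x2, $99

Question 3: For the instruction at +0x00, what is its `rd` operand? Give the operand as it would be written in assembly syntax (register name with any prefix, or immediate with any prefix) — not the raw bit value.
+0x00: 00 20 ⇒ word 0x2000 (little)
  opcode bits[15:12]=0x2: decr/R
  rd@[11:9]=0x0 ⇒ x0

x0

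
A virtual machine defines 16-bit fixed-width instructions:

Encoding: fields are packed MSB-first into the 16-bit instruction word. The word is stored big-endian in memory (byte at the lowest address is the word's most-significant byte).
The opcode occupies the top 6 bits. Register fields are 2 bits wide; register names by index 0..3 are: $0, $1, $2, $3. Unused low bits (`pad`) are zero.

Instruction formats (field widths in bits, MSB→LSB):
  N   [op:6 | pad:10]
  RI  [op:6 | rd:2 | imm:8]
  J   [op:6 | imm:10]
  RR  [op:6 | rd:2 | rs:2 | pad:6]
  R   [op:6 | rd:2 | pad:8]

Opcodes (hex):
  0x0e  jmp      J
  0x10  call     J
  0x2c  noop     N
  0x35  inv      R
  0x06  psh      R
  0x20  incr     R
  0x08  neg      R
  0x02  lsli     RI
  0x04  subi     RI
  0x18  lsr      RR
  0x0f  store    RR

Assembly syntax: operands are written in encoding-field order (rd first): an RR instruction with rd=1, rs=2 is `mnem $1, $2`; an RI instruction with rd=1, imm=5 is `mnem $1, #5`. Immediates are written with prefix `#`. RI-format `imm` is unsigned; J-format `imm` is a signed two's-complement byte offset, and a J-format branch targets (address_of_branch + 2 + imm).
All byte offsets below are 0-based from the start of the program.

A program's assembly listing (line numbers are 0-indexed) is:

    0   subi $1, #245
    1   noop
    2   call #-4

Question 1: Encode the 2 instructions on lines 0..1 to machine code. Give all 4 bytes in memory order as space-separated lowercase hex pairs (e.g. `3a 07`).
11 f5 b0 00

L0: subi op=0x4:6|rd=1:2|imm=245:8 ⇒ 0x11f5 ⇒ big 11 f5
L1: noop op=0x2c:6|pad=0:10 ⇒ 0xb000 ⇒ big b0 00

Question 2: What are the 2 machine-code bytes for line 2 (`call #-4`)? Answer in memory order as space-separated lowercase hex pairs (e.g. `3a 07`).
43 fc

2. call fields op=0x10:6|imm=-4:10 → word 43fch → 43 fc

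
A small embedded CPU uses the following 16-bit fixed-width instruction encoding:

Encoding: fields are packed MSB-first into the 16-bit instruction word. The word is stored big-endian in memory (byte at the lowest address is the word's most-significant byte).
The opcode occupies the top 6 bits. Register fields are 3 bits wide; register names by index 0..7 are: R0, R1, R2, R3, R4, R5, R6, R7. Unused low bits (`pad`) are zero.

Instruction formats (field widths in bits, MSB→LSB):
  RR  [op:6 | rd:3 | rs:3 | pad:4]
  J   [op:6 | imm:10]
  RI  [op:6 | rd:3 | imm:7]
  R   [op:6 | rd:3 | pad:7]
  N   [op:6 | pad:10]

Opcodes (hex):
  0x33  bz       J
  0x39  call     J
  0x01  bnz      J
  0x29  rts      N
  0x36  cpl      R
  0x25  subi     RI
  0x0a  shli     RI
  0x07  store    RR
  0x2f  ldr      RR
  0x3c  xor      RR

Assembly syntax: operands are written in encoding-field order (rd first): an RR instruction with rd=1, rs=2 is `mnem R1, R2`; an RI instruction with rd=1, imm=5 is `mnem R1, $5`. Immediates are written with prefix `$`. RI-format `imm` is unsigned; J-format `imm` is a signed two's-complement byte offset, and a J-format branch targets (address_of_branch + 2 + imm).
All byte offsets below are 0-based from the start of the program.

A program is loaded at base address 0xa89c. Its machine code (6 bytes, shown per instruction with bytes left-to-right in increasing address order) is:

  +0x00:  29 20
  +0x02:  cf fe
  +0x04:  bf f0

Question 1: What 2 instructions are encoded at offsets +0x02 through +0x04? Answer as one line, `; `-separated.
+0x02: cf fe ⇒ word 0xcffe (big)
  top 6b → 0x33 → bz [J]
  imm@[9:0]=0x3fe (s10→-2) ⇒ $-2
+0x04: bf f0 ⇒ word 0xbff0 (big)
  top 6b → 0x2f → ldr [RR]
  rd@[9:7]=0x7 ⇒ R7
  rs@[6:4]=0x7 ⇒ R7

bz $-2; ldr R7, R7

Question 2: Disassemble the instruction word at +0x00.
+0x00: 29 20 ⇒ word 0x2920 (big)
  top 6b → 0xa → shli [RI]
  [9:7] rd=2 = R2
  [6:0] imm=32 = $32

shli R2, $32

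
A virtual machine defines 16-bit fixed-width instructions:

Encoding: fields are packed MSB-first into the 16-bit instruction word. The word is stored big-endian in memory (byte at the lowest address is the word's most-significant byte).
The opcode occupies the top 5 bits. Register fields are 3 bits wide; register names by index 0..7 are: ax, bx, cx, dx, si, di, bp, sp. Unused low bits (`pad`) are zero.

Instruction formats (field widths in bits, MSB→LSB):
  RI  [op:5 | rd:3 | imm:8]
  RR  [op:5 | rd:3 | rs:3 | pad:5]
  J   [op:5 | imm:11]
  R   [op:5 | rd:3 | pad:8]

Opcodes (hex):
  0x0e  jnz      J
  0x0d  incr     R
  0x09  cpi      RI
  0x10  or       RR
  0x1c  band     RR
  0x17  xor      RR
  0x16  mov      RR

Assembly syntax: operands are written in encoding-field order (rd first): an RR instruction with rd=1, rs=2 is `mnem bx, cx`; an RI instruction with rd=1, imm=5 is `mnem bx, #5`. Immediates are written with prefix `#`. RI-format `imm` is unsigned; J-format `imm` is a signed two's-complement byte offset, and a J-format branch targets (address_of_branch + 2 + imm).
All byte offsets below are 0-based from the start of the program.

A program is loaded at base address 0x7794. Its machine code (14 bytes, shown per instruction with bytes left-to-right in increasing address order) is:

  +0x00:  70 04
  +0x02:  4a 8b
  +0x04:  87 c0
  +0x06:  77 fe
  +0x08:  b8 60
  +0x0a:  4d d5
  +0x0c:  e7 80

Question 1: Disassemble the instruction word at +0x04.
+0x04: 87 c0 ⇒ word 0x87c0 (big)
  top 5b → 0x10 → or [RR]
  rd@[10:8]=0x7 ⇒ sp
  rs@[7:5]=0x6 ⇒ bp

or sp, bp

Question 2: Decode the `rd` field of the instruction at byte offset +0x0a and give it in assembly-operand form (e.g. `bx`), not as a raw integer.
off 0x0a: read 4d d5 as big → 0x4dd5
  top 5b → 0x9 → cpi [RI]
  rd@[10:8]=0x5 ⇒ di
  imm@[7:0]=0xd5 ⇒ #213

di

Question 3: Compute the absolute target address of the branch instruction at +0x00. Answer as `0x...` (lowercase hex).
0x779a

+0x00: 70 04 ⇒ word 0x7004 (big)
  top 5b → 0xe → jnz [J]
  imm: (w>>0)&0x7ff=0x4 → #4
  target = base 0x7794 + off 0x00 + 2 + imm 4 = 0x779a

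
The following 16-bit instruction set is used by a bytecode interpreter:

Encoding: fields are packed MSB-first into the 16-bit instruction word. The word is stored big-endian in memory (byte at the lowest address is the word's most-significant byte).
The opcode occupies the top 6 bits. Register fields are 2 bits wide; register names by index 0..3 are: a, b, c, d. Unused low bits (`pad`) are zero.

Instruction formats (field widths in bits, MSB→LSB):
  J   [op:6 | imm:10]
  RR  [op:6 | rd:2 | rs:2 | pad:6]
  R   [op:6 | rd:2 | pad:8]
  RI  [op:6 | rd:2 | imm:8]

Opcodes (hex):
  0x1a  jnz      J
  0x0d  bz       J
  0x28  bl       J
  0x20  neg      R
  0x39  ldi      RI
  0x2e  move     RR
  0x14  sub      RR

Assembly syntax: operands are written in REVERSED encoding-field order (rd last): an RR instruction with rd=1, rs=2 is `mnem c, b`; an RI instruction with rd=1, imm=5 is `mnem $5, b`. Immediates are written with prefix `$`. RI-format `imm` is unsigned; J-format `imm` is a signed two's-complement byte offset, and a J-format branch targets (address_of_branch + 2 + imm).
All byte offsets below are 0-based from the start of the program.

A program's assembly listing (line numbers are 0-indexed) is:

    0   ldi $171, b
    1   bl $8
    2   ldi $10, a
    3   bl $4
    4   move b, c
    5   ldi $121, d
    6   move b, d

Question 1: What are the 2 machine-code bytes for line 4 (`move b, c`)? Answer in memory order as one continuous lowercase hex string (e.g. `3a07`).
ba40

4. move fields op=0x2e:6|rd=2:2|rs=1:2|pad=0:6 → word ba40h → ba 40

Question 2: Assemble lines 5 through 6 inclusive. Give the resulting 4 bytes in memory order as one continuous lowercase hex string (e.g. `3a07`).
5. ldi fields op=0x39:6|rd=3:2|imm=121:8 → word e779h → e7 79
6. move fields op=0x2e:6|rd=3:2|rs=1:2|pad=0:6 → word bb40h → bb 40

e779bb40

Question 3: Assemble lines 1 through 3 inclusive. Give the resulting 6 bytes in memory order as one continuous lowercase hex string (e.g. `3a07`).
a008e40aa004

L1: bl op=0x28:6|imm=8:10 ⇒ 0xa008 ⇒ big a0 08
L2: ldi op=0x39:6|rd=0:2|imm=10:8 ⇒ 0xe40a ⇒ big e4 0a
L3: bl op=0x28:6|imm=4:10 ⇒ 0xa004 ⇒ big a0 04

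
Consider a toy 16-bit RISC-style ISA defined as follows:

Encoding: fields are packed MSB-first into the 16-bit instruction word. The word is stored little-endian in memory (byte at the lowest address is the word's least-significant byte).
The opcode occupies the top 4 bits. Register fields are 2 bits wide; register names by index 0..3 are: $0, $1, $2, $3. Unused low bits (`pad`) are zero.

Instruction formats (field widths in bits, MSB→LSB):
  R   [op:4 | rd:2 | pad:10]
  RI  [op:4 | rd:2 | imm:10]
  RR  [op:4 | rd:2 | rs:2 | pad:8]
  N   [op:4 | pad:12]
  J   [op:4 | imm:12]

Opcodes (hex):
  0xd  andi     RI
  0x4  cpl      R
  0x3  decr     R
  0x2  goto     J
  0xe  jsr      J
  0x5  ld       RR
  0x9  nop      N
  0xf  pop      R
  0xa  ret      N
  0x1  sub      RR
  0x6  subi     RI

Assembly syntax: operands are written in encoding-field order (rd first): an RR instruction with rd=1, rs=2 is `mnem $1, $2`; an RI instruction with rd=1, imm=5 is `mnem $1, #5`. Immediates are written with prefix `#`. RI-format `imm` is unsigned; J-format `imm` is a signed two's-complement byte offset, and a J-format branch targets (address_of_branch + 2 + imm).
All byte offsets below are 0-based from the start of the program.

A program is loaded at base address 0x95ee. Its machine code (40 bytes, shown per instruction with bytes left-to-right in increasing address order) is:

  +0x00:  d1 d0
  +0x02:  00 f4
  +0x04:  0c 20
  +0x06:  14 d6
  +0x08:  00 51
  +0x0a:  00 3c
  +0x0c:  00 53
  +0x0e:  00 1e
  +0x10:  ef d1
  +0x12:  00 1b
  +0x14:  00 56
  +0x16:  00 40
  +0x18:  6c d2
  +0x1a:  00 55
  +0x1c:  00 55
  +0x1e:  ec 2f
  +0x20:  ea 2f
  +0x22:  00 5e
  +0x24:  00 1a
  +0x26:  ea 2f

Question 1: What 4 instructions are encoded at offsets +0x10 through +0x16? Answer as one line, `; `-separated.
[10] ef d1 → 0xd1ef
  top 4b → 0xd → andi [RI]
  rd@[11:10]=0x0 ⇒ $0
  imm@[9:0]=0x1ef ⇒ #495
[12] 00 1b → 0x1b00
  top 4b → 0x1 → sub [RR]
  rd@[11:10]=0x2 ⇒ $2
  rs@[9:8]=0x3 ⇒ $3
[14] 00 56 → 0x5600
  top 4b → 0x5 → ld [RR]
  rd@[11:10]=0x1 ⇒ $1
  rs@[9:8]=0x2 ⇒ $2
[16] 00 40 → 0x4000
  top 4b → 0x4 → cpl [R]
  rd@[11:10]=0x0 ⇒ $0

andi $0, #495; sub $2, $3; ld $1, $2; cpl $0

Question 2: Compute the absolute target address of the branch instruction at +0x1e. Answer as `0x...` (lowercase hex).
+0x1e: ec 2f ⇒ word 0x2fec (little)
  top 4b → 0x2 → goto [J]
  [11:0] imm=4076 (s12→-20) = #-20
  target = base 0x95ee + off 0x1e + 2 + imm -20 = 0x95fa

0x95fa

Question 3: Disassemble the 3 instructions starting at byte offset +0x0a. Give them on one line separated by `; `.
[0a] 00 3c → 0x3c00
  top 4b → 0x3 → decr [R]
  [11:10] rd=3 = $3
[0c] 00 53 → 0x5300
  top 4b → 0x5 → ld [RR]
  [11:10] rd=0 = $0
  [9:8] rs=3 = $3
[0e] 00 1e → 0x1e00
  top 4b → 0x1 → sub [RR]
  [11:10] rd=3 = $3
  [9:8] rs=2 = $2

decr $3; ld $0, $3; sub $3, $2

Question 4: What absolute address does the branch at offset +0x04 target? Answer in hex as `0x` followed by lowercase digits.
@+04  little-endian(0c 20) = 0x200c
  top 4b → 0x2 → goto [J]
  imm: (w>>0)&0xfff=0xc → #12
  target = base 0x95ee + off 0x04 + 2 + imm 12 = 0x9600

0x9600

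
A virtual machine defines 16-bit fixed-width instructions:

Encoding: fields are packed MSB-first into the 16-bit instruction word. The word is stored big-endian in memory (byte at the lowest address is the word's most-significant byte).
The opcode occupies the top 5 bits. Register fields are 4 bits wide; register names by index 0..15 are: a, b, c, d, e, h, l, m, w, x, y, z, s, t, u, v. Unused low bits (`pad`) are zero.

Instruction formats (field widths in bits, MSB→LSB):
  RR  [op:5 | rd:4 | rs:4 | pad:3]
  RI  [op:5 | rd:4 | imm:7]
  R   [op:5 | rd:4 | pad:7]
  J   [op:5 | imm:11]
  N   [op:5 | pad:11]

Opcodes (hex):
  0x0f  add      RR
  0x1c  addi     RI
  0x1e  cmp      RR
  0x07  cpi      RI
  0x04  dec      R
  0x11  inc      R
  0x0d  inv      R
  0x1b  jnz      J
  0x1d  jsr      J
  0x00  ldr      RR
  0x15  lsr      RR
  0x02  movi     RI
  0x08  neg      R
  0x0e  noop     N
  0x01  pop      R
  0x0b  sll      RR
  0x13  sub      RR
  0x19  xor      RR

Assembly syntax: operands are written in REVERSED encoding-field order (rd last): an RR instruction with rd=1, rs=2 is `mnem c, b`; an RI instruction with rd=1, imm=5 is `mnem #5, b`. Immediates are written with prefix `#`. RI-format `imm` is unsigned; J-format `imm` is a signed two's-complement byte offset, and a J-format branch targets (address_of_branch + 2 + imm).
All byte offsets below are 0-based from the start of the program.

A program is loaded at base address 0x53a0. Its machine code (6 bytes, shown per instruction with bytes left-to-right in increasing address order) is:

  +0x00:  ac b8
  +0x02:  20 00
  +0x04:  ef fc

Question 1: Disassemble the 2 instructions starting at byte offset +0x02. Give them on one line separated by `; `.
@+02  big-endian(20 00) = 0x2000
  top 5b → 0x4 → dec [R]
  rd@[10:7]=0x0 ⇒ a
@+04  big-endian(ef fc) = 0xeffc
  top 5b → 0x1d → jsr [J]
  imm@[10:0]=0x7fc (s11→-4) ⇒ #-4

dec a; jsr #-4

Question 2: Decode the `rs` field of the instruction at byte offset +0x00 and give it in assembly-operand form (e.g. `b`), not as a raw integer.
@+00  big-endian(ac b8) = 0xacb8
  op=0xacb8>>11=0x15 ⇒ lsr (RR)
  rd@[10:7]=0x9 ⇒ x
  rs@[6:3]=0x7 ⇒ m

m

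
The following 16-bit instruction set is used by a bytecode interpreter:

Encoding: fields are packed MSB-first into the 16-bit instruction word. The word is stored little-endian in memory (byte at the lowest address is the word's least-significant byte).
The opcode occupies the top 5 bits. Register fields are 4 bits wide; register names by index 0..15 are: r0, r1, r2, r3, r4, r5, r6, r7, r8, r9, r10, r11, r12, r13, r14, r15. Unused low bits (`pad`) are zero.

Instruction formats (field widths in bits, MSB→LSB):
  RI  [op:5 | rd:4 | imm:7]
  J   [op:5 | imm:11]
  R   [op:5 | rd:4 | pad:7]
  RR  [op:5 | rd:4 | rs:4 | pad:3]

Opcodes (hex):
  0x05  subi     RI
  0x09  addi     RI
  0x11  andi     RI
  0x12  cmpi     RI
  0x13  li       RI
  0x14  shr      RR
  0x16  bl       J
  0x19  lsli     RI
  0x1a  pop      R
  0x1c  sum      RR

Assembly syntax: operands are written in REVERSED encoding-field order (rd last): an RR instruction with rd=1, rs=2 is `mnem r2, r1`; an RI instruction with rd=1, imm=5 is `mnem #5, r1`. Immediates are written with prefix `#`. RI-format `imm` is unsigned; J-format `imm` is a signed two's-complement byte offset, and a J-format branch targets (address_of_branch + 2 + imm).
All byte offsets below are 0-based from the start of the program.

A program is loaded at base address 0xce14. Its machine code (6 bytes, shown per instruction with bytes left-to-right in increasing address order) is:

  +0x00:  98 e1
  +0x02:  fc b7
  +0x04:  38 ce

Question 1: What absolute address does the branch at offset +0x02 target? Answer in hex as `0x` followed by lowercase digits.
off 0x02: read fc b7 as little → 0xb7fc
  op=0xb7fc>>11=0x16 ⇒ bl (J)
  [10:0] imm=2044 (s11→-4) = #-4
  target = base 0xce14 + off 0x02 + 2 + imm -4 = 0xce14

0xce14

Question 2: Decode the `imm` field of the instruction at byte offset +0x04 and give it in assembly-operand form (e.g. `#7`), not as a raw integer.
#56

off 0x04: read 38 ce as little → 0xce38
  op=0xce38>>11=0x19 ⇒ lsli (RI)
  [10:7] rd=12 = r12
  [6:0] imm=56 = #56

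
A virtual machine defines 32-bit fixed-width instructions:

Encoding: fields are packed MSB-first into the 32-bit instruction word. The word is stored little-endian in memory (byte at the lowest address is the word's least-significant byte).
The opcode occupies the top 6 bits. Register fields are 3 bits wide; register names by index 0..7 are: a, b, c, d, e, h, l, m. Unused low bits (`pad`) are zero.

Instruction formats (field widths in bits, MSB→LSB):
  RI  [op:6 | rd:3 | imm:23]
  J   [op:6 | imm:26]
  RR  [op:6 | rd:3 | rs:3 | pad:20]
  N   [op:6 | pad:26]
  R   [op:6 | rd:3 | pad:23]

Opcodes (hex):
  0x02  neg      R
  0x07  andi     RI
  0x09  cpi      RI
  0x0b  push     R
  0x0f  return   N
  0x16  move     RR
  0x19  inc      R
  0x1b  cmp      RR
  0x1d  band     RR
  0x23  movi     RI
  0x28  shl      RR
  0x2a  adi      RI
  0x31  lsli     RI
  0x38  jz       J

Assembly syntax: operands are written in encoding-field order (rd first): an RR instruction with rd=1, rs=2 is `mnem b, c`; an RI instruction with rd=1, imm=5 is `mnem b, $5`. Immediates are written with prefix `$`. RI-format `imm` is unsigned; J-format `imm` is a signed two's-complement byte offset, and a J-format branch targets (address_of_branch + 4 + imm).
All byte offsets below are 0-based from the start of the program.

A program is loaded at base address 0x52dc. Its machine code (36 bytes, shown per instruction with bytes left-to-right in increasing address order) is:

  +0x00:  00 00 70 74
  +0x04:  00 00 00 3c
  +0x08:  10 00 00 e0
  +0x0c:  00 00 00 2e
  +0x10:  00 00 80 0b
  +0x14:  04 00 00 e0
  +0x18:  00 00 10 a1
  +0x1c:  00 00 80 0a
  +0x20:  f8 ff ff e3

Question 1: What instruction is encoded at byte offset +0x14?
jz $4

+0x14: 04 00 00 e0 ⇒ word 0xe0000004 (little)
  op=0xe0000004>>26=0x38 ⇒ jz (J)
  [25:0] imm=4 = $4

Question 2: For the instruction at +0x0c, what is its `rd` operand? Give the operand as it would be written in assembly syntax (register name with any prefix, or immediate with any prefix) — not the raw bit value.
@+0c  little-endian(00 00 00 2e) = 0x2e000000
  opcode bits[31:26]=0xb: push/R
  rd@[25:23]=0x4 ⇒ e

e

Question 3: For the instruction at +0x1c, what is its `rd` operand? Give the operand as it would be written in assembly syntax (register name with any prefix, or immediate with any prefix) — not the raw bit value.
[1c] 00 00 80 0a → 0x0a800000
  top 6b → 0x2 → neg [R]
  rd: (w>>23)&0x7=0x5 → h

h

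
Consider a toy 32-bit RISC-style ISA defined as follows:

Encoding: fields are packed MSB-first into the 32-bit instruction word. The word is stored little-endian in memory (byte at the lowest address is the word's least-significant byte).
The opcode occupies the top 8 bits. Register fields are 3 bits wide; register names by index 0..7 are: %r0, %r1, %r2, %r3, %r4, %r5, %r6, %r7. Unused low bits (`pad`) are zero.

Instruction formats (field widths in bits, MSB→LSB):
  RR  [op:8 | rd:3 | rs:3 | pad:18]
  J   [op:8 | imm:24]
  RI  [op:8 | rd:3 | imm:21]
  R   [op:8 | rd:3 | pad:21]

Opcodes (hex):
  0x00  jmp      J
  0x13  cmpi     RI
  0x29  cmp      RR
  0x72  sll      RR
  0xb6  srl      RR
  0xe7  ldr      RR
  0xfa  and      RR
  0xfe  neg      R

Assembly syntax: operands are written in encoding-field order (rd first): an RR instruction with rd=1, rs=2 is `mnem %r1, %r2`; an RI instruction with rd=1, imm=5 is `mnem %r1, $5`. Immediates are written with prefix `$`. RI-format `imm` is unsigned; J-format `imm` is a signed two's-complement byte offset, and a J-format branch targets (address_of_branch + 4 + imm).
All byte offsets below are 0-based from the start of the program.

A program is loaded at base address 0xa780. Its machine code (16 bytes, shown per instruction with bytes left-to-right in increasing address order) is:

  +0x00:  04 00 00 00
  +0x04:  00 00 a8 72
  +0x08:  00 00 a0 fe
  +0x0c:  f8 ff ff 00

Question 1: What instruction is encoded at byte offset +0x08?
neg %r5

@+08  little-endian(00 00 a0 fe) = 0xfea00000
  op=0xfea00000>>24=0xfe ⇒ neg (R)
  rd@[23:21]=0x5 ⇒ %r5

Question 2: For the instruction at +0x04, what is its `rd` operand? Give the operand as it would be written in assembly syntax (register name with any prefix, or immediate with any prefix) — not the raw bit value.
%r5

@+04  little-endian(00 00 a8 72) = 0x72a80000
  opcode bits[31:24]=0x72: sll/RR
  [23:21] rd=5 = %r5
  [20:18] rs=2 = %r2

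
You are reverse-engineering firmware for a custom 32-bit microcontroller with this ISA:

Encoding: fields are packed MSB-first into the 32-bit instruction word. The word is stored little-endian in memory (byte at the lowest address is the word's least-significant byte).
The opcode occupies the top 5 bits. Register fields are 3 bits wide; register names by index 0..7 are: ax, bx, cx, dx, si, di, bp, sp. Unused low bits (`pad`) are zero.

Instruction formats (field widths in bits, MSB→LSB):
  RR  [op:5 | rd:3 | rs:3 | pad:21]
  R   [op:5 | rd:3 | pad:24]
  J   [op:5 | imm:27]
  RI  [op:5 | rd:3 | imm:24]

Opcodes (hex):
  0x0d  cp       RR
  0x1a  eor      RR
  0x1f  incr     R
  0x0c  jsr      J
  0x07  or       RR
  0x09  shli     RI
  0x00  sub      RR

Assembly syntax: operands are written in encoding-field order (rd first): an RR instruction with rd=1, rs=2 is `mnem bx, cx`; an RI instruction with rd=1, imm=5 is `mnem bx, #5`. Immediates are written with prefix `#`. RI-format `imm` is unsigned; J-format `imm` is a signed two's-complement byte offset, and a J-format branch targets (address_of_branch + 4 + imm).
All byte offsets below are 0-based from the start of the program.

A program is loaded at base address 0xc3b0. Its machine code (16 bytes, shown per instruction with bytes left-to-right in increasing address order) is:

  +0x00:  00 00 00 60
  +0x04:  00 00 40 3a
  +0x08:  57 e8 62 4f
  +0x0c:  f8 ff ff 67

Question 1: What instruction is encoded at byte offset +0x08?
shli sp, #6482007

[08] 57 e8 62 4f → 0x4f62e857
  opcode bits[31:27]=0x9: shli/RI
  rd: (w>>24)&0x7=0x7 → sp
  imm: (w>>0)&0xffffff=0x62e857 → #6482007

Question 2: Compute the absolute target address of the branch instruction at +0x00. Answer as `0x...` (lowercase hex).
0xc3b4

+0x00: 00 00 00 60 ⇒ word 0x60000000 (little)
  op=0x60000000>>27=0xc ⇒ jsr (J)
  imm: (w>>0)&0x7ffffff=0x0 → #0
  target = base 0xc3b0 + off 0x00 + 4 + imm 0 = 0xc3b4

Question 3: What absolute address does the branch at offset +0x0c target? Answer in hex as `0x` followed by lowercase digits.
off 0x0c: read f8 ff ff 67 as little → 0x67fffff8
  op=0x67fffff8>>27=0xc ⇒ jsr (J)
  [26:0] imm=134217720 (s27→-8) = #-8
  target = base 0xc3b0 + off 0x0c + 4 + imm -8 = 0xc3b8

0xc3b8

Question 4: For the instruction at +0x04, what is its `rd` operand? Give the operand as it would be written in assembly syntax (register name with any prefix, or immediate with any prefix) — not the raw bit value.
off 0x04: read 00 00 40 3a as little → 0x3a400000
  opcode bits[31:27]=0x7: or/RR
  rd@[26:24]=0x2 ⇒ cx
  rs@[23:21]=0x2 ⇒ cx

cx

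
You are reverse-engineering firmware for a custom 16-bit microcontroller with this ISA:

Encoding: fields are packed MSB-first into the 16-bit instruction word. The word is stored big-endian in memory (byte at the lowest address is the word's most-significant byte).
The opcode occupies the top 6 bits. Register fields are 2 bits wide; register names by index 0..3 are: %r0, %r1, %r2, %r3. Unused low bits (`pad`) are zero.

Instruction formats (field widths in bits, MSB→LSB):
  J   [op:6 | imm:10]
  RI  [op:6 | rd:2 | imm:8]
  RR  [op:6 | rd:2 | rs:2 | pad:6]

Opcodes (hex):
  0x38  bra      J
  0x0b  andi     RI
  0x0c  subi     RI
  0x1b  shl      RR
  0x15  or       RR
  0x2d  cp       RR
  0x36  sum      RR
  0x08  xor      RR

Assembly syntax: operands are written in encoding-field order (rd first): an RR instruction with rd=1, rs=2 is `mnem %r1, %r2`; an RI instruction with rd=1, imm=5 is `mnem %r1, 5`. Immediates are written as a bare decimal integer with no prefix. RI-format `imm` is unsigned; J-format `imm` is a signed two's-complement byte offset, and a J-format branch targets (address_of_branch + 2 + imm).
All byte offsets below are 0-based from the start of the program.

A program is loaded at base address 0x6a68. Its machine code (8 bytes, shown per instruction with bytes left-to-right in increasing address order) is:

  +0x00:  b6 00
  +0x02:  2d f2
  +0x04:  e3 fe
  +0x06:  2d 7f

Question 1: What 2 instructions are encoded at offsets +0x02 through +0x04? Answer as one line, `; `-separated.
andi %r1, 242; bra -2

[02] 2d f2 → 0x2df2
  opcode bits[15:10]=0xb: andi/RI
  rd@[9:8]=0x1 ⇒ %r1
  imm@[7:0]=0xf2 ⇒ 242
[04] e3 fe → 0xe3fe
  opcode bits[15:10]=0x38: bra/J
  imm@[9:0]=0x3fe (s10→-2) ⇒ -2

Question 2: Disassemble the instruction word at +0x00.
+0x00: b6 00 ⇒ word 0xb600 (big)
  op=0xb600>>10=0x2d ⇒ cp (RR)
  rd@[9:8]=0x2 ⇒ %r2
  rs@[7:6]=0x0 ⇒ %r0

cp %r2, %r0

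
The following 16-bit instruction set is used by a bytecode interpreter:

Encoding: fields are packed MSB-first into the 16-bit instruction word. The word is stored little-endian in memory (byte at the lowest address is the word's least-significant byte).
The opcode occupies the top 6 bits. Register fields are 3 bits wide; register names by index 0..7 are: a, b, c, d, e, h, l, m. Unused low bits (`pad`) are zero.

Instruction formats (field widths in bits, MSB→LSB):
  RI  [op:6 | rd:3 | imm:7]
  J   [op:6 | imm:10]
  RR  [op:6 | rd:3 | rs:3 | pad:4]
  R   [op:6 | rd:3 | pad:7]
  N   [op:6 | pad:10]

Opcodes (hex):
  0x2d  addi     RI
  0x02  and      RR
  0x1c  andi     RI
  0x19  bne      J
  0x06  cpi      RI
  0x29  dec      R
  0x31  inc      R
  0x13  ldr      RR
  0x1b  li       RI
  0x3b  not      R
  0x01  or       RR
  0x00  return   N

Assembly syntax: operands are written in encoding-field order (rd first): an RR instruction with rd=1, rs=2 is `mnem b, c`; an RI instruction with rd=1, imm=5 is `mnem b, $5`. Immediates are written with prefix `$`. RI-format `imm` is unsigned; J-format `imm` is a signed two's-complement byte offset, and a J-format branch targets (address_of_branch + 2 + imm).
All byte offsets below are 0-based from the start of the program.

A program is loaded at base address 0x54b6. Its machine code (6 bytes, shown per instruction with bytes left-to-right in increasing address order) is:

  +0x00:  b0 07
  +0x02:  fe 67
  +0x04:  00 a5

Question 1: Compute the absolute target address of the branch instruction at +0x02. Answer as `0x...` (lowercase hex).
+0x02: fe 67 ⇒ word 0x67fe (little)
  opcode bits[15:10]=0x19: bne/J
  imm@[9:0]=0x3fe (s10→-2) ⇒ $-2
  target = base 0x54b6 + off 0x02 + 2 + imm -2 = 0x54b8

0x54b8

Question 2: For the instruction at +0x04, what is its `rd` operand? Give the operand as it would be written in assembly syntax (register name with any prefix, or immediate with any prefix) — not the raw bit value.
off 0x04: read 00 a5 as little → 0xa500
  opcode bits[15:10]=0x29: dec/R
  rd: (w>>7)&0x7=0x2 → c

c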